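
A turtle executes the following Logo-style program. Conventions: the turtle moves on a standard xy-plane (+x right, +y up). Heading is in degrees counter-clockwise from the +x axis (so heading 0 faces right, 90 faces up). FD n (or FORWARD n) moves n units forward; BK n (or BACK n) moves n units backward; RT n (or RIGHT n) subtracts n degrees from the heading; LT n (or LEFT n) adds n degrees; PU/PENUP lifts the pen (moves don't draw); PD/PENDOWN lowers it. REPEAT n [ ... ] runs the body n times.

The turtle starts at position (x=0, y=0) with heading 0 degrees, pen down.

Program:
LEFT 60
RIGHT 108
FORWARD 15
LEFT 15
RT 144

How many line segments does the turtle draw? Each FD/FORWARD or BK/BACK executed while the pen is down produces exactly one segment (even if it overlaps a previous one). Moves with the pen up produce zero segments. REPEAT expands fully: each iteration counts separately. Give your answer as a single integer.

Answer: 1

Derivation:
Executing turtle program step by step:
Start: pos=(0,0), heading=0, pen down
LT 60: heading 0 -> 60
RT 108: heading 60 -> 312
FD 15: (0,0) -> (10.037,-11.147) [heading=312, draw]
LT 15: heading 312 -> 327
RT 144: heading 327 -> 183
Final: pos=(10.037,-11.147), heading=183, 1 segment(s) drawn
Segments drawn: 1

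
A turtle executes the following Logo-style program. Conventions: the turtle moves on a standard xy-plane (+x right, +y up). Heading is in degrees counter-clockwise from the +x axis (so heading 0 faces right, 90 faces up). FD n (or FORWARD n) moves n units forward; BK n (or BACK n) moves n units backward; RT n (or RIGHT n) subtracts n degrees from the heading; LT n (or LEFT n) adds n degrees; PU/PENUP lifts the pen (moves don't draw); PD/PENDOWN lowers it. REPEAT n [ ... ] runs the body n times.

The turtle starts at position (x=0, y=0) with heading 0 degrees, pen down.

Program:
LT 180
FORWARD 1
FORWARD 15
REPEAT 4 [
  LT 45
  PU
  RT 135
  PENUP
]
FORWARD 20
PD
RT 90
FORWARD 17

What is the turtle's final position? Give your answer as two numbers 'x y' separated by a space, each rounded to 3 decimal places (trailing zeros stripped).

Executing turtle program step by step:
Start: pos=(0,0), heading=0, pen down
LT 180: heading 0 -> 180
FD 1: (0,0) -> (-1,0) [heading=180, draw]
FD 15: (-1,0) -> (-16,0) [heading=180, draw]
REPEAT 4 [
  -- iteration 1/4 --
  LT 45: heading 180 -> 225
  PU: pen up
  RT 135: heading 225 -> 90
  PU: pen up
  -- iteration 2/4 --
  LT 45: heading 90 -> 135
  PU: pen up
  RT 135: heading 135 -> 0
  PU: pen up
  -- iteration 3/4 --
  LT 45: heading 0 -> 45
  PU: pen up
  RT 135: heading 45 -> 270
  PU: pen up
  -- iteration 4/4 --
  LT 45: heading 270 -> 315
  PU: pen up
  RT 135: heading 315 -> 180
  PU: pen up
]
FD 20: (-16,0) -> (-36,0) [heading=180, move]
PD: pen down
RT 90: heading 180 -> 90
FD 17: (-36,0) -> (-36,17) [heading=90, draw]
Final: pos=(-36,17), heading=90, 3 segment(s) drawn

Answer: -36 17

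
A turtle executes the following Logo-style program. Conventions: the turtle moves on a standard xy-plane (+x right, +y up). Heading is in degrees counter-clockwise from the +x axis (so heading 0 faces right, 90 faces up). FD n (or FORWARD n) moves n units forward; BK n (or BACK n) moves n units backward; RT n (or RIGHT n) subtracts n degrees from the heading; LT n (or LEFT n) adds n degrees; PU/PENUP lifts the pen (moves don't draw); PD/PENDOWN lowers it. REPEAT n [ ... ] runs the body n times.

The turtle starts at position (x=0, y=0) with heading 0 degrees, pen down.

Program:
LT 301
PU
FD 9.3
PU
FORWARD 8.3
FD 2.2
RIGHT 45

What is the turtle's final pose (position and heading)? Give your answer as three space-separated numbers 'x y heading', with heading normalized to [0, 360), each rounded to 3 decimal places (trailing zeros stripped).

Answer: 10.198 -16.972 256

Derivation:
Executing turtle program step by step:
Start: pos=(0,0), heading=0, pen down
LT 301: heading 0 -> 301
PU: pen up
FD 9.3: (0,0) -> (4.79,-7.972) [heading=301, move]
PU: pen up
FD 8.3: (4.79,-7.972) -> (9.065,-15.086) [heading=301, move]
FD 2.2: (9.065,-15.086) -> (10.198,-16.972) [heading=301, move]
RT 45: heading 301 -> 256
Final: pos=(10.198,-16.972), heading=256, 0 segment(s) drawn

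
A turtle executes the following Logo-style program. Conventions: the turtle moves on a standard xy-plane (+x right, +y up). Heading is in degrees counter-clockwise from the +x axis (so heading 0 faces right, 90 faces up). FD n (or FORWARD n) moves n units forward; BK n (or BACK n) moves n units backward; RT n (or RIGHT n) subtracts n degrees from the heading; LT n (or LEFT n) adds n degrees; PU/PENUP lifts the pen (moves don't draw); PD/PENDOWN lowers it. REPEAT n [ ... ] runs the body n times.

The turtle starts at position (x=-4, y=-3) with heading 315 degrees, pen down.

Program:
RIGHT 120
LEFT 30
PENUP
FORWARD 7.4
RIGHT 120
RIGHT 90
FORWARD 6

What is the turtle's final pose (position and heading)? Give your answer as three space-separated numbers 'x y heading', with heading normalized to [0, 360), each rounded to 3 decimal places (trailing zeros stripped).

Answer: -3.437 -6.68 15

Derivation:
Executing turtle program step by step:
Start: pos=(-4,-3), heading=315, pen down
RT 120: heading 315 -> 195
LT 30: heading 195 -> 225
PU: pen up
FD 7.4: (-4,-3) -> (-9.233,-8.233) [heading=225, move]
RT 120: heading 225 -> 105
RT 90: heading 105 -> 15
FD 6: (-9.233,-8.233) -> (-3.437,-6.68) [heading=15, move]
Final: pos=(-3.437,-6.68), heading=15, 0 segment(s) drawn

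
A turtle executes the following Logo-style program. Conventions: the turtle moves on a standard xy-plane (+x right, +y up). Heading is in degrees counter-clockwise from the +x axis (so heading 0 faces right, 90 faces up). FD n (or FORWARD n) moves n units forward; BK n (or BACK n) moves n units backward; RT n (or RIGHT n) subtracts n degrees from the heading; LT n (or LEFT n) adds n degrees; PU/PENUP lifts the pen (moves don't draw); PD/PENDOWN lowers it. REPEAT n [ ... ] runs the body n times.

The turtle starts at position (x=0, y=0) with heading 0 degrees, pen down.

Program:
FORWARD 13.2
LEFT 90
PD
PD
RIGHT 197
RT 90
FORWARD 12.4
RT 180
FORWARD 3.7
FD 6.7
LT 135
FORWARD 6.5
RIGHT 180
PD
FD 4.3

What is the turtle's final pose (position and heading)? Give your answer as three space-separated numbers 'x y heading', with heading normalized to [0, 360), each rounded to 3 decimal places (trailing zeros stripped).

Executing turtle program step by step:
Start: pos=(0,0), heading=0, pen down
FD 13.2: (0,0) -> (13.2,0) [heading=0, draw]
LT 90: heading 0 -> 90
PD: pen down
PD: pen down
RT 197: heading 90 -> 253
RT 90: heading 253 -> 163
FD 12.4: (13.2,0) -> (1.342,3.625) [heading=163, draw]
RT 180: heading 163 -> 343
FD 3.7: (1.342,3.625) -> (4.88,2.544) [heading=343, draw]
FD 6.7: (4.88,2.544) -> (11.287,0.585) [heading=343, draw]
LT 135: heading 343 -> 118
FD 6.5: (11.287,0.585) -> (8.236,6.324) [heading=118, draw]
RT 180: heading 118 -> 298
PD: pen down
FD 4.3: (8.236,6.324) -> (10.255,2.527) [heading=298, draw]
Final: pos=(10.255,2.527), heading=298, 6 segment(s) drawn

Answer: 10.255 2.527 298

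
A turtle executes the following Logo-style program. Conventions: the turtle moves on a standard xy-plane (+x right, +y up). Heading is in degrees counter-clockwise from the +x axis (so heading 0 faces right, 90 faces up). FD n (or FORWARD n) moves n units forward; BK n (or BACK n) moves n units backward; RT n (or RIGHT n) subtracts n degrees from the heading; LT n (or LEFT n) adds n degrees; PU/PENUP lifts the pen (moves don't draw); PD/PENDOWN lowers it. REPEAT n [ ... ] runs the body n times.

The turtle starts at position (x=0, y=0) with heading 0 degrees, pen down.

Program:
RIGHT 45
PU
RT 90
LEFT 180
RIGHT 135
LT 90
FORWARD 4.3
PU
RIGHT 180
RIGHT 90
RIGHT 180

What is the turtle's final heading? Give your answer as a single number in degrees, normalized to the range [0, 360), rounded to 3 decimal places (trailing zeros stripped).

Executing turtle program step by step:
Start: pos=(0,0), heading=0, pen down
RT 45: heading 0 -> 315
PU: pen up
RT 90: heading 315 -> 225
LT 180: heading 225 -> 45
RT 135: heading 45 -> 270
LT 90: heading 270 -> 0
FD 4.3: (0,0) -> (4.3,0) [heading=0, move]
PU: pen up
RT 180: heading 0 -> 180
RT 90: heading 180 -> 90
RT 180: heading 90 -> 270
Final: pos=(4.3,0), heading=270, 0 segment(s) drawn

Answer: 270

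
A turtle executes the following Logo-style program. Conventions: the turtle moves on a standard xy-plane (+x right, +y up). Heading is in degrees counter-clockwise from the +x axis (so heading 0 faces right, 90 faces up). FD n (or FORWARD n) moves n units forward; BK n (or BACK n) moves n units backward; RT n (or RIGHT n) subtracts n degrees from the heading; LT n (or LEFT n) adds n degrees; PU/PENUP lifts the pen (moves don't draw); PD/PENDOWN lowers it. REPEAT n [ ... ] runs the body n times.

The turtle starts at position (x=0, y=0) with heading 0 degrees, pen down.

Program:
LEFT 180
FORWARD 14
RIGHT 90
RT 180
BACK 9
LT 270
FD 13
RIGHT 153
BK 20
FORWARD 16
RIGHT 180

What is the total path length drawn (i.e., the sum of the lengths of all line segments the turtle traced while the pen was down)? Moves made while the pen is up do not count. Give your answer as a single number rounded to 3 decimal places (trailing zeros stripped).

Answer: 72

Derivation:
Executing turtle program step by step:
Start: pos=(0,0), heading=0, pen down
LT 180: heading 0 -> 180
FD 14: (0,0) -> (-14,0) [heading=180, draw]
RT 90: heading 180 -> 90
RT 180: heading 90 -> 270
BK 9: (-14,0) -> (-14,9) [heading=270, draw]
LT 270: heading 270 -> 180
FD 13: (-14,9) -> (-27,9) [heading=180, draw]
RT 153: heading 180 -> 27
BK 20: (-27,9) -> (-44.82,-0.08) [heading=27, draw]
FD 16: (-44.82,-0.08) -> (-30.564,7.184) [heading=27, draw]
RT 180: heading 27 -> 207
Final: pos=(-30.564,7.184), heading=207, 5 segment(s) drawn

Segment lengths:
  seg 1: (0,0) -> (-14,0), length = 14
  seg 2: (-14,0) -> (-14,9), length = 9
  seg 3: (-14,9) -> (-27,9), length = 13
  seg 4: (-27,9) -> (-44.82,-0.08), length = 20
  seg 5: (-44.82,-0.08) -> (-30.564,7.184), length = 16
Total = 72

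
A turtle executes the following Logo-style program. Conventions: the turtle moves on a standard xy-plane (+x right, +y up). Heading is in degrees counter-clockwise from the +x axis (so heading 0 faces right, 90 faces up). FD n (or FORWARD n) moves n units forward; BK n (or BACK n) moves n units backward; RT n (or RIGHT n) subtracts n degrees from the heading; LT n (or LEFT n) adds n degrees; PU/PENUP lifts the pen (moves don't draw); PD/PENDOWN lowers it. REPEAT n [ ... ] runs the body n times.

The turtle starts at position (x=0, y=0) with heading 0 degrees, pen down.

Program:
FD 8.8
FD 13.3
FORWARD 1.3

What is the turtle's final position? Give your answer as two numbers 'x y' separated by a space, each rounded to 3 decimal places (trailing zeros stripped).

Answer: 23.4 0

Derivation:
Executing turtle program step by step:
Start: pos=(0,0), heading=0, pen down
FD 8.8: (0,0) -> (8.8,0) [heading=0, draw]
FD 13.3: (8.8,0) -> (22.1,0) [heading=0, draw]
FD 1.3: (22.1,0) -> (23.4,0) [heading=0, draw]
Final: pos=(23.4,0), heading=0, 3 segment(s) drawn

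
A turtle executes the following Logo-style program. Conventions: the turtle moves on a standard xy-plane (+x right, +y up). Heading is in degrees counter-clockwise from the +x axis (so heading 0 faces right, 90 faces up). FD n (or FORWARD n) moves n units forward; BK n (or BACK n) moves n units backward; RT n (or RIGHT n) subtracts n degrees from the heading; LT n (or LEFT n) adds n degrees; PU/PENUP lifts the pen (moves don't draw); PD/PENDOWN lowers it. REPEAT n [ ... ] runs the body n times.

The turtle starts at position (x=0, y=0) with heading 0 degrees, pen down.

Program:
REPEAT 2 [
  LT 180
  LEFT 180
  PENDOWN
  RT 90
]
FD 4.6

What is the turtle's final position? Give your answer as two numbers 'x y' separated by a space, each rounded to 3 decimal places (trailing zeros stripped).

Executing turtle program step by step:
Start: pos=(0,0), heading=0, pen down
REPEAT 2 [
  -- iteration 1/2 --
  LT 180: heading 0 -> 180
  LT 180: heading 180 -> 0
  PD: pen down
  RT 90: heading 0 -> 270
  -- iteration 2/2 --
  LT 180: heading 270 -> 90
  LT 180: heading 90 -> 270
  PD: pen down
  RT 90: heading 270 -> 180
]
FD 4.6: (0,0) -> (-4.6,0) [heading=180, draw]
Final: pos=(-4.6,0), heading=180, 1 segment(s) drawn

Answer: -4.6 0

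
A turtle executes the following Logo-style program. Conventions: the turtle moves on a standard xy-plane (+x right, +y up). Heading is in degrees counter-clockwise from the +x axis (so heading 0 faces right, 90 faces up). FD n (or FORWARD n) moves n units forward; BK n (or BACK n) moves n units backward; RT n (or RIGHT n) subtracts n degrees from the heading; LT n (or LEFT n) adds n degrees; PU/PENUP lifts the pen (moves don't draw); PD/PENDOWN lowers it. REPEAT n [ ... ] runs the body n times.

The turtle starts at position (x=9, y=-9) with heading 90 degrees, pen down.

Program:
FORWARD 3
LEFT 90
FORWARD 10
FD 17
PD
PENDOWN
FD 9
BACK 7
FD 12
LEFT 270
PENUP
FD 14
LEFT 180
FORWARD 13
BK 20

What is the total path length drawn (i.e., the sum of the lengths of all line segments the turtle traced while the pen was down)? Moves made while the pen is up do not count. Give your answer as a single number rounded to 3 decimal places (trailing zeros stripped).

Executing turtle program step by step:
Start: pos=(9,-9), heading=90, pen down
FD 3: (9,-9) -> (9,-6) [heading=90, draw]
LT 90: heading 90 -> 180
FD 10: (9,-6) -> (-1,-6) [heading=180, draw]
FD 17: (-1,-6) -> (-18,-6) [heading=180, draw]
PD: pen down
PD: pen down
FD 9: (-18,-6) -> (-27,-6) [heading=180, draw]
BK 7: (-27,-6) -> (-20,-6) [heading=180, draw]
FD 12: (-20,-6) -> (-32,-6) [heading=180, draw]
LT 270: heading 180 -> 90
PU: pen up
FD 14: (-32,-6) -> (-32,8) [heading=90, move]
LT 180: heading 90 -> 270
FD 13: (-32,8) -> (-32,-5) [heading=270, move]
BK 20: (-32,-5) -> (-32,15) [heading=270, move]
Final: pos=(-32,15), heading=270, 6 segment(s) drawn

Segment lengths:
  seg 1: (9,-9) -> (9,-6), length = 3
  seg 2: (9,-6) -> (-1,-6), length = 10
  seg 3: (-1,-6) -> (-18,-6), length = 17
  seg 4: (-18,-6) -> (-27,-6), length = 9
  seg 5: (-27,-6) -> (-20,-6), length = 7
  seg 6: (-20,-6) -> (-32,-6), length = 12
Total = 58

Answer: 58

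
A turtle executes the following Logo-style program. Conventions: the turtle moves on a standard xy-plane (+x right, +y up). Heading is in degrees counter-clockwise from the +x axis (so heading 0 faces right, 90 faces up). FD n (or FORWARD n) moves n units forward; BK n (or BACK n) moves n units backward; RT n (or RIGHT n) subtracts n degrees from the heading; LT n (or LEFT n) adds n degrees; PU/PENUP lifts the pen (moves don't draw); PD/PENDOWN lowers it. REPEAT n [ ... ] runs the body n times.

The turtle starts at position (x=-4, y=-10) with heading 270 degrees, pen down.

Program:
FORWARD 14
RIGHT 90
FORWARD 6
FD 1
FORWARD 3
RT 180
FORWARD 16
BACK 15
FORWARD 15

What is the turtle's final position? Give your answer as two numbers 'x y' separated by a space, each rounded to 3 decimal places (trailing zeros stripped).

Executing turtle program step by step:
Start: pos=(-4,-10), heading=270, pen down
FD 14: (-4,-10) -> (-4,-24) [heading=270, draw]
RT 90: heading 270 -> 180
FD 6: (-4,-24) -> (-10,-24) [heading=180, draw]
FD 1: (-10,-24) -> (-11,-24) [heading=180, draw]
FD 3: (-11,-24) -> (-14,-24) [heading=180, draw]
RT 180: heading 180 -> 0
FD 16: (-14,-24) -> (2,-24) [heading=0, draw]
BK 15: (2,-24) -> (-13,-24) [heading=0, draw]
FD 15: (-13,-24) -> (2,-24) [heading=0, draw]
Final: pos=(2,-24), heading=0, 7 segment(s) drawn

Answer: 2 -24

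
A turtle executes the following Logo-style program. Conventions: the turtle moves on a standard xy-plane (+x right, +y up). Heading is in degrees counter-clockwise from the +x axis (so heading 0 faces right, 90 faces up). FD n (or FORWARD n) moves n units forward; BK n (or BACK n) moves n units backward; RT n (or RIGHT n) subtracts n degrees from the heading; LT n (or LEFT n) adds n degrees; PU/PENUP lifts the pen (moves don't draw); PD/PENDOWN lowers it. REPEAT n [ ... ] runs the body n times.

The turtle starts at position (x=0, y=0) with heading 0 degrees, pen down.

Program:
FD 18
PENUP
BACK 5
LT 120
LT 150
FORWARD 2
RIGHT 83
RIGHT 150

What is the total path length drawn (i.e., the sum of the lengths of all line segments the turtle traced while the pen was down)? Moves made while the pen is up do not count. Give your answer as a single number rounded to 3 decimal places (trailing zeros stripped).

Answer: 18

Derivation:
Executing turtle program step by step:
Start: pos=(0,0), heading=0, pen down
FD 18: (0,0) -> (18,0) [heading=0, draw]
PU: pen up
BK 5: (18,0) -> (13,0) [heading=0, move]
LT 120: heading 0 -> 120
LT 150: heading 120 -> 270
FD 2: (13,0) -> (13,-2) [heading=270, move]
RT 83: heading 270 -> 187
RT 150: heading 187 -> 37
Final: pos=(13,-2), heading=37, 1 segment(s) drawn

Segment lengths:
  seg 1: (0,0) -> (18,0), length = 18
Total = 18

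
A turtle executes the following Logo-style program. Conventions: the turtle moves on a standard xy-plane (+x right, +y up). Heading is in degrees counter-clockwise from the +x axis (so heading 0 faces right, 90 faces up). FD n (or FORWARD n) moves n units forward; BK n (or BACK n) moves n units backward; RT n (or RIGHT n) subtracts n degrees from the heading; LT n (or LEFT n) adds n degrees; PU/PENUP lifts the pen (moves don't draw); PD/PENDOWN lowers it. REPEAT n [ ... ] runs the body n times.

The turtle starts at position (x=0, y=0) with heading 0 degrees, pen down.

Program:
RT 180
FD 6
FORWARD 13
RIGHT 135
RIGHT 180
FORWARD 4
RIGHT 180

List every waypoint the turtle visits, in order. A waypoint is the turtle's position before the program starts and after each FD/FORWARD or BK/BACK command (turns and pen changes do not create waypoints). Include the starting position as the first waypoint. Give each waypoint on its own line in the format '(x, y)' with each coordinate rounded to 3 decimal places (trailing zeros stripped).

Executing turtle program step by step:
Start: pos=(0,0), heading=0, pen down
RT 180: heading 0 -> 180
FD 6: (0,0) -> (-6,0) [heading=180, draw]
FD 13: (-6,0) -> (-19,0) [heading=180, draw]
RT 135: heading 180 -> 45
RT 180: heading 45 -> 225
FD 4: (-19,0) -> (-21.828,-2.828) [heading=225, draw]
RT 180: heading 225 -> 45
Final: pos=(-21.828,-2.828), heading=45, 3 segment(s) drawn
Waypoints (4 total):
(0, 0)
(-6, 0)
(-19, 0)
(-21.828, -2.828)

Answer: (0, 0)
(-6, 0)
(-19, 0)
(-21.828, -2.828)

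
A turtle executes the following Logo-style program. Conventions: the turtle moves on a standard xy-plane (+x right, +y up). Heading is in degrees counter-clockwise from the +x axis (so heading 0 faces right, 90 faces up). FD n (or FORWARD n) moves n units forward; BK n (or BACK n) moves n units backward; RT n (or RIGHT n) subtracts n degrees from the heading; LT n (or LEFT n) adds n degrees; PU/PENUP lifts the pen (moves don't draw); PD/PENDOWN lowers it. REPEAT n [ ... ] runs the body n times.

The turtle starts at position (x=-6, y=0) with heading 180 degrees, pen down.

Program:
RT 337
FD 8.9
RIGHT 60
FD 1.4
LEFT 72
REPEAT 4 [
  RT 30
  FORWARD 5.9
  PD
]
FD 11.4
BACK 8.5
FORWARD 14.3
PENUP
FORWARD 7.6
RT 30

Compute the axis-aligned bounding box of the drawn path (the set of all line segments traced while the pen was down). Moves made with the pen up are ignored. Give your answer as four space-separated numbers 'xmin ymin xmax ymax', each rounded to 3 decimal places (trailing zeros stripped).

Executing turtle program step by step:
Start: pos=(-6,0), heading=180, pen down
RT 337: heading 180 -> 203
FD 8.9: (-6,0) -> (-14.192,-3.478) [heading=203, draw]
RT 60: heading 203 -> 143
FD 1.4: (-14.192,-3.478) -> (-15.311,-2.635) [heading=143, draw]
LT 72: heading 143 -> 215
REPEAT 4 [
  -- iteration 1/4 --
  RT 30: heading 215 -> 185
  FD 5.9: (-15.311,-2.635) -> (-21.188,-3.149) [heading=185, draw]
  PD: pen down
  -- iteration 2/4 --
  RT 30: heading 185 -> 155
  FD 5.9: (-21.188,-3.149) -> (-26.535,-0.656) [heading=155, draw]
  PD: pen down
  -- iteration 3/4 --
  RT 30: heading 155 -> 125
  FD 5.9: (-26.535,-0.656) -> (-29.919,4.177) [heading=125, draw]
  PD: pen down
  -- iteration 4/4 --
  RT 30: heading 125 -> 95
  FD 5.9: (-29.919,4.177) -> (-30.434,10.055) [heading=95, draw]
  PD: pen down
]
FD 11.4: (-30.434,10.055) -> (-31.427,21.411) [heading=95, draw]
BK 8.5: (-31.427,21.411) -> (-30.686,12.944) [heading=95, draw]
FD 14.3: (-30.686,12.944) -> (-31.933,27.189) [heading=95, draw]
PU: pen up
FD 7.6: (-31.933,27.189) -> (-32.595,34.76) [heading=95, move]
RT 30: heading 95 -> 65
Final: pos=(-32.595,34.76), heading=65, 9 segment(s) drawn

Segment endpoints: x in {-31.933, -31.427, -30.686, -30.434, -29.919, -26.535, -21.188, -15.311, -14.192, -6}, y in {-3.478, -3.149, -2.635, -0.656, 0, 4.177, 10.055, 12.944, 21.411, 27.189}
xmin=-31.933, ymin=-3.478, xmax=-6, ymax=27.189

Answer: -31.933 -3.478 -6 27.189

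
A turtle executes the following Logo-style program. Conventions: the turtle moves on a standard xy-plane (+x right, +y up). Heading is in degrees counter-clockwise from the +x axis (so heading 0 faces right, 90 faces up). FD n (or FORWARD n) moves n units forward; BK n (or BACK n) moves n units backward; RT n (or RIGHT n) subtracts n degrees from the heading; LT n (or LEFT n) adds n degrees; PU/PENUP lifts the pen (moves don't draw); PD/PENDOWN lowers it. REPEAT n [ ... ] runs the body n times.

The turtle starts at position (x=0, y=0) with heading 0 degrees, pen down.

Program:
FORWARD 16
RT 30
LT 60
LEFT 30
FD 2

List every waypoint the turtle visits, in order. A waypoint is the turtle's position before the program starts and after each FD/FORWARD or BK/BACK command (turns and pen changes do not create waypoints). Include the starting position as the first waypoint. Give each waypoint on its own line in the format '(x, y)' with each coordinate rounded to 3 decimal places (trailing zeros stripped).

Executing turtle program step by step:
Start: pos=(0,0), heading=0, pen down
FD 16: (0,0) -> (16,0) [heading=0, draw]
RT 30: heading 0 -> 330
LT 60: heading 330 -> 30
LT 30: heading 30 -> 60
FD 2: (16,0) -> (17,1.732) [heading=60, draw]
Final: pos=(17,1.732), heading=60, 2 segment(s) drawn
Waypoints (3 total):
(0, 0)
(16, 0)
(17, 1.732)

Answer: (0, 0)
(16, 0)
(17, 1.732)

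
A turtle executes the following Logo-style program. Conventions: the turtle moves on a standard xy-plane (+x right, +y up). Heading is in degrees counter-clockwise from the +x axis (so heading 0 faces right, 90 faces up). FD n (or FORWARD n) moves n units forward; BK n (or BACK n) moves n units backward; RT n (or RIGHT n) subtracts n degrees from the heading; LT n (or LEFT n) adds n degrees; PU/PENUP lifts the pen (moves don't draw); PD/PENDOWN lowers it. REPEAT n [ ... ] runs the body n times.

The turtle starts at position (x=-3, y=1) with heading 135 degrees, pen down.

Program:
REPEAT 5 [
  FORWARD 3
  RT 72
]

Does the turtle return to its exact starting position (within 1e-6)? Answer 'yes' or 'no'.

Answer: yes

Derivation:
Executing turtle program step by step:
Start: pos=(-3,1), heading=135, pen down
REPEAT 5 [
  -- iteration 1/5 --
  FD 3: (-3,1) -> (-5.121,3.121) [heading=135, draw]
  RT 72: heading 135 -> 63
  -- iteration 2/5 --
  FD 3: (-5.121,3.121) -> (-3.759,5.794) [heading=63, draw]
  RT 72: heading 63 -> 351
  -- iteration 3/5 --
  FD 3: (-3.759,5.794) -> (-0.796,5.325) [heading=351, draw]
  RT 72: heading 351 -> 279
  -- iteration 4/5 --
  FD 3: (-0.796,5.325) -> (-0.327,2.362) [heading=279, draw]
  RT 72: heading 279 -> 207
  -- iteration 5/5 --
  FD 3: (-0.327,2.362) -> (-3,1) [heading=207, draw]
  RT 72: heading 207 -> 135
]
Final: pos=(-3,1), heading=135, 5 segment(s) drawn

Start position: (-3, 1)
Final position: (-3, 1)
Distance = 0; < 1e-6 -> CLOSED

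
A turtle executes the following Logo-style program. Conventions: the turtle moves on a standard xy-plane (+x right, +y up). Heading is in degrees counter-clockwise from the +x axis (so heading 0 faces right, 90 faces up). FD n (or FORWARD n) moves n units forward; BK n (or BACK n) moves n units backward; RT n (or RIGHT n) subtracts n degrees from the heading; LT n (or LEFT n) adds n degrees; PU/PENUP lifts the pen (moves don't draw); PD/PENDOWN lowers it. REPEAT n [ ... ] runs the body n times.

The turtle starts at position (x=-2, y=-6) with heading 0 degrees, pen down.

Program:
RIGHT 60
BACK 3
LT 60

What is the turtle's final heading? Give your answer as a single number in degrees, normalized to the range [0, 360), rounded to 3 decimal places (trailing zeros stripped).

Answer: 0

Derivation:
Executing turtle program step by step:
Start: pos=(-2,-6), heading=0, pen down
RT 60: heading 0 -> 300
BK 3: (-2,-6) -> (-3.5,-3.402) [heading=300, draw]
LT 60: heading 300 -> 0
Final: pos=(-3.5,-3.402), heading=0, 1 segment(s) drawn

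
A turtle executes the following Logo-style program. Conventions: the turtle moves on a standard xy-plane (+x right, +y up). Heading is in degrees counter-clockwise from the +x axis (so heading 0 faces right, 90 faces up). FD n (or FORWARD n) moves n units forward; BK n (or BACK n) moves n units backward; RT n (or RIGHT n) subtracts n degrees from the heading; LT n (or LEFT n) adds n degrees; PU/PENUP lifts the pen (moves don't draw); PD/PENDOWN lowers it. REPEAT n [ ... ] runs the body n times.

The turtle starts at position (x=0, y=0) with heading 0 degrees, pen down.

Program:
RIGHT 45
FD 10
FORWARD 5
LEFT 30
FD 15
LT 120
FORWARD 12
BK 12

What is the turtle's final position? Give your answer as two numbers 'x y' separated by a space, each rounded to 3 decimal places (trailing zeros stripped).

Answer: 25.095 -14.489

Derivation:
Executing turtle program step by step:
Start: pos=(0,0), heading=0, pen down
RT 45: heading 0 -> 315
FD 10: (0,0) -> (7.071,-7.071) [heading=315, draw]
FD 5: (7.071,-7.071) -> (10.607,-10.607) [heading=315, draw]
LT 30: heading 315 -> 345
FD 15: (10.607,-10.607) -> (25.095,-14.489) [heading=345, draw]
LT 120: heading 345 -> 105
FD 12: (25.095,-14.489) -> (21.99,-2.898) [heading=105, draw]
BK 12: (21.99,-2.898) -> (25.095,-14.489) [heading=105, draw]
Final: pos=(25.095,-14.489), heading=105, 5 segment(s) drawn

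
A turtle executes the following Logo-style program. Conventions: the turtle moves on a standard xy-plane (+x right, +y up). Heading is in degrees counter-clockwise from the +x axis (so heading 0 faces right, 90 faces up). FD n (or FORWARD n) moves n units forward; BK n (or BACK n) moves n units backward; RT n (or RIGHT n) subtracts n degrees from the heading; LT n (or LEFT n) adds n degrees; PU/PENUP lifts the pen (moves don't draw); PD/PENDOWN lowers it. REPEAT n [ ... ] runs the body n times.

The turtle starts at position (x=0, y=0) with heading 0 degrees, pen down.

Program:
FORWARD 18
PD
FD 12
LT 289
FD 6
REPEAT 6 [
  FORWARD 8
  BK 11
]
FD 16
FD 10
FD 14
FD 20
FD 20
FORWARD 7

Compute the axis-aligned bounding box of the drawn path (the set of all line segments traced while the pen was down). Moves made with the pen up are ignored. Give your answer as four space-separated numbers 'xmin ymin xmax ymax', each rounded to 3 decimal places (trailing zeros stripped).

Answer: 0 -70.914 54.418 11.346

Derivation:
Executing turtle program step by step:
Start: pos=(0,0), heading=0, pen down
FD 18: (0,0) -> (18,0) [heading=0, draw]
PD: pen down
FD 12: (18,0) -> (30,0) [heading=0, draw]
LT 289: heading 0 -> 289
FD 6: (30,0) -> (31.953,-5.673) [heading=289, draw]
REPEAT 6 [
  -- iteration 1/6 --
  FD 8: (31.953,-5.673) -> (34.558,-13.237) [heading=289, draw]
  BK 11: (34.558,-13.237) -> (30.977,-2.837) [heading=289, draw]
  -- iteration 2/6 --
  FD 8: (30.977,-2.837) -> (33.581,-10.401) [heading=289, draw]
  BK 11: (33.581,-10.401) -> (30,0) [heading=289, draw]
  -- iteration 3/6 --
  FD 8: (30,0) -> (32.605,-7.564) [heading=289, draw]
  BK 11: (32.605,-7.564) -> (29.023,2.837) [heading=289, draw]
  -- iteration 4/6 --
  FD 8: (29.023,2.837) -> (31.628,-4.728) [heading=289, draw]
  BK 11: (31.628,-4.728) -> (28.047,5.673) [heading=289, draw]
  -- iteration 5/6 --
  FD 8: (28.047,5.673) -> (30.651,-1.891) [heading=289, draw]
  BK 11: (30.651,-1.891) -> (27.07,8.51) [heading=289, draw]
  -- iteration 6/6 --
  FD 8: (27.07,8.51) -> (29.674,0.946) [heading=289, draw]
  BK 11: (29.674,0.946) -> (26.093,11.346) [heading=289, draw]
]
FD 16: (26.093,11.346) -> (31.302,-3.782) [heading=289, draw]
FD 10: (31.302,-3.782) -> (34.558,-13.237) [heading=289, draw]
FD 14: (34.558,-13.237) -> (39.116,-26.475) [heading=289, draw]
FD 20: (39.116,-26.475) -> (45.627,-45.385) [heading=289, draw]
FD 20: (45.627,-45.385) -> (52.139,-64.295) [heading=289, draw]
FD 7: (52.139,-64.295) -> (54.418,-70.914) [heading=289, draw]
Final: pos=(54.418,-70.914), heading=289, 21 segment(s) drawn

Segment endpoints: x in {0, 18, 26.093, 27.07, 28.047, 29.023, 29.674, 30, 30, 30.651, 30.977, 31.302, 31.628, 31.953, 32.605, 33.581, 34.558, 39.116, 45.627, 52.139, 54.418}, y in {-70.914, -64.295, -45.385, -26.475, -13.237, -13.237, -10.401, -7.564, -5.673, -4.728, -3.782, -2.837, -1.891, 0, 0.946, 2.837, 5.673, 8.51, 11.346}
xmin=0, ymin=-70.914, xmax=54.418, ymax=11.346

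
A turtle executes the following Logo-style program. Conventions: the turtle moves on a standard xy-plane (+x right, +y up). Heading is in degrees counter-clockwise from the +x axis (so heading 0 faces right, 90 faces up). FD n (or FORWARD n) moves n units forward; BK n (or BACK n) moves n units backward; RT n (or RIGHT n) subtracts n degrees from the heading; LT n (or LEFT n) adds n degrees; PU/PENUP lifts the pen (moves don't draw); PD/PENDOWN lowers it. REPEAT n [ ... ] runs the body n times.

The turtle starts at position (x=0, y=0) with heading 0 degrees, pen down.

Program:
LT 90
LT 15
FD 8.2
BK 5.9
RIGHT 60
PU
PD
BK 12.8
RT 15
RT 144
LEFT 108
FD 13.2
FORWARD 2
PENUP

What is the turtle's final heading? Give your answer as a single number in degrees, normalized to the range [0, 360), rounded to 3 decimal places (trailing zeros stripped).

Executing turtle program step by step:
Start: pos=(0,0), heading=0, pen down
LT 90: heading 0 -> 90
LT 15: heading 90 -> 105
FD 8.2: (0,0) -> (-2.122,7.921) [heading=105, draw]
BK 5.9: (-2.122,7.921) -> (-0.595,2.222) [heading=105, draw]
RT 60: heading 105 -> 45
PU: pen up
PD: pen down
BK 12.8: (-0.595,2.222) -> (-9.646,-6.829) [heading=45, draw]
RT 15: heading 45 -> 30
RT 144: heading 30 -> 246
LT 108: heading 246 -> 354
FD 13.2: (-9.646,-6.829) -> (3.481,-8.209) [heading=354, draw]
FD 2: (3.481,-8.209) -> (5.47,-8.418) [heading=354, draw]
PU: pen up
Final: pos=(5.47,-8.418), heading=354, 5 segment(s) drawn

Answer: 354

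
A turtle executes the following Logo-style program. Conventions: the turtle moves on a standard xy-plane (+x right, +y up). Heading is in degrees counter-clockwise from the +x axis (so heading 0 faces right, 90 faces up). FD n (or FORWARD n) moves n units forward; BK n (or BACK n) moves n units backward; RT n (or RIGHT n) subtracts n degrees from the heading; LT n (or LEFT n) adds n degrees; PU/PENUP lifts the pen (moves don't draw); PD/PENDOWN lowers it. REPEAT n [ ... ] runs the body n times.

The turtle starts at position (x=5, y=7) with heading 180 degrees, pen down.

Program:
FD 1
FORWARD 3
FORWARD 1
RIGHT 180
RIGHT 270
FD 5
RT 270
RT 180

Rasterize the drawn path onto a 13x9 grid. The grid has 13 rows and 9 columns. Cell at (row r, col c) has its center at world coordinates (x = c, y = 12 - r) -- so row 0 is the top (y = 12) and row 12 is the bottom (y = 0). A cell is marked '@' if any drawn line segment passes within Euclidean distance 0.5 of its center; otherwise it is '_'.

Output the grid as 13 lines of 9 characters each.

Segment 0: (5,7) -> (4,7)
Segment 1: (4,7) -> (1,7)
Segment 2: (1,7) -> (0,7)
Segment 3: (0,7) -> (-0,12)

Answer: @________
@________
@________
@________
@________
@@@@@@___
_________
_________
_________
_________
_________
_________
_________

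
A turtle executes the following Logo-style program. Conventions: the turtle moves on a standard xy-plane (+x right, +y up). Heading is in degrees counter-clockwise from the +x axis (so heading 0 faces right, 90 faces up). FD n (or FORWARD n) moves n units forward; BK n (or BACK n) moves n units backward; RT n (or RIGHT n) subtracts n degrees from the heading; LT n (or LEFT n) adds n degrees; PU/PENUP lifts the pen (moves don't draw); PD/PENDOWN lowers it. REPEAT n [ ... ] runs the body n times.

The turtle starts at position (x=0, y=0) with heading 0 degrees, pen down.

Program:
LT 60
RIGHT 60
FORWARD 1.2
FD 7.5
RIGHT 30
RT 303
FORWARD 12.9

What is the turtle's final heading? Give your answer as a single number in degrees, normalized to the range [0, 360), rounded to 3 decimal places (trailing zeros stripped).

Executing turtle program step by step:
Start: pos=(0,0), heading=0, pen down
LT 60: heading 0 -> 60
RT 60: heading 60 -> 0
FD 1.2: (0,0) -> (1.2,0) [heading=0, draw]
FD 7.5: (1.2,0) -> (8.7,0) [heading=0, draw]
RT 30: heading 0 -> 330
RT 303: heading 330 -> 27
FD 12.9: (8.7,0) -> (20.194,5.856) [heading=27, draw]
Final: pos=(20.194,5.856), heading=27, 3 segment(s) drawn

Answer: 27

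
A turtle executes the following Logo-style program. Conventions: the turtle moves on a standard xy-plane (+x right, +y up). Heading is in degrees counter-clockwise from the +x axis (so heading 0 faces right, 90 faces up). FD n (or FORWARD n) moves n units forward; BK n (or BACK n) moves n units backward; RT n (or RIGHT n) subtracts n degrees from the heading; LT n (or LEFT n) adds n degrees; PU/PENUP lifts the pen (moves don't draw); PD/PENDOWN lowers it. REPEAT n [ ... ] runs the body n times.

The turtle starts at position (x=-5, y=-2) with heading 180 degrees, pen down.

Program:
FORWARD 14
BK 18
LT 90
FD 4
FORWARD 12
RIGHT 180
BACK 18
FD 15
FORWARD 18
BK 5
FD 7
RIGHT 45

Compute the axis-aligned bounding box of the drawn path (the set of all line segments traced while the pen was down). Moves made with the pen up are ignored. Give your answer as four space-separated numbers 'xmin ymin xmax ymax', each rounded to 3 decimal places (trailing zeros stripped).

Answer: -19 -36 -1 -1

Derivation:
Executing turtle program step by step:
Start: pos=(-5,-2), heading=180, pen down
FD 14: (-5,-2) -> (-19,-2) [heading=180, draw]
BK 18: (-19,-2) -> (-1,-2) [heading=180, draw]
LT 90: heading 180 -> 270
FD 4: (-1,-2) -> (-1,-6) [heading=270, draw]
FD 12: (-1,-6) -> (-1,-18) [heading=270, draw]
RT 180: heading 270 -> 90
BK 18: (-1,-18) -> (-1,-36) [heading=90, draw]
FD 15: (-1,-36) -> (-1,-21) [heading=90, draw]
FD 18: (-1,-21) -> (-1,-3) [heading=90, draw]
BK 5: (-1,-3) -> (-1,-8) [heading=90, draw]
FD 7: (-1,-8) -> (-1,-1) [heading=90, draw]
RT 45: heading 90 -> 45
Final: pos=(-1,-1), heading=45, 9 segment(s) drawn

Segment endpoints: x in {-19, -5, -1, -1, -1, -1, -1, -1, -1, -1}, y in {-36, -21, -18, -8, -6, -3, -2, -2, -2, -1}
xmin=-19, ymin=-36, xmax=-1, ymax=-1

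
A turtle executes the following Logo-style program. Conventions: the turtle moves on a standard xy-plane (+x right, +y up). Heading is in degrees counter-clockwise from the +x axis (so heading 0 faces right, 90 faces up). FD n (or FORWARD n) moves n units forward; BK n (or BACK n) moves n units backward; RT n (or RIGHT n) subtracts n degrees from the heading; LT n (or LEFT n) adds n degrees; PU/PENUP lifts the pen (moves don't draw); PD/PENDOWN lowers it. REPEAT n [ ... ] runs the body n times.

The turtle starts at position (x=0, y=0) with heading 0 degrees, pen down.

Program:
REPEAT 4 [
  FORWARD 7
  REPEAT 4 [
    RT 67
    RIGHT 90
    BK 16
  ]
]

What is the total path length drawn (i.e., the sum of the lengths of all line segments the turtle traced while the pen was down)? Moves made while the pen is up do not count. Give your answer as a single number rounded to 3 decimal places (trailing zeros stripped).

Executing turtle program step by step:
Start: pos=(0,0), heading=0, pen down
REPEAT 4 [
  -- iteration 1/4 --
  FD 7: (0,0) -> (7,0) [heading=0, draw]
  REPEAT 4 [
    -- iteration 1/4 --
    RT 67: heading 0 -> 293
    RT 90: heading 293 -> 203
    BK 16: (7,0) -> (21.728,6.252) [heading=203, draw]
    -- iteration 2/4 --
    RT 67: heading 203 -> 136
    RT 90: heading 136 -> 46
    BK 16: (21.728,6.252) -> (10.614,-5.258) [heading=46, draw]
    -- iteration 3/4 --
    RT 67: heading 46 -> 339
    RT 90: heading 339 -> 249
    BK 16: (10.614,-5.258) -> (16.347,9.68) [heading=249, draw]
    -- iteration 4/4 --
    RT 67: heading 249 -> 182
    RT 90: heading 182 -> 92
    BK 16: (16.347,9.68) -> (16.906,-6.311) [heading=92, draw]
  ]
  -- iteration 2/4 --
  FD 7: (16.906,-6.311) -> (16.662,0.685) [heading=92, draw]
  REPEAT 4 [
    -- iteration 1/4 --
    RT 67: heading 92 -> 25
    RT 90: heading 25 -> 295
    BK 16: (16.662,0.685) -> (9.9,15.186) [heading=295, draw]
    -- iteration 2/4 --
    RT 67: heading 295 -> 228
    RT 90: heading 228 -> 138
    BK 16: (9.9,15.186) -> (21.79,4.48) [heading=138, draw]
    -- iteration 3/4 --
    RT 67: heading 138 -> 71
    RT 90: heading 71 -> 341
    BK 16: (21.79,4.48) -> (6.662,9.689) [heading=341, draw]
    -- iteration 4/4 --
    RT 67: heading 341 -> 274
    RT 90: heading 274 -> 184
    BK 16: (6.662,9.689) -> (22.623,10.805) [heading=184, draw]
  ]
  -- iteration 3/4 --
  FD 7: (22.623,10.805) -> (15.64,10.317) [heading=184, draw]
  REPEAT 4 [
    -- iteration 1/4 --
    RT 67: heading 184 -> 117
    RT 90: heading 117 -> 27
    BK 16: (15.64,10.317) -> (1.384,3.053) [heading=27, draw]
    -- iteration 2/4 --
    RT 67: heading 27 -> 320
    RT 90: heading 320 -> 230
    BK 16: (1.384,3.053) -> (11.668,15.31) [heading=230, draw]
    -- iteration 3/4 --
    RT 67: heading 230 -> 163
    RT 90: heading 163 -> 73
    BK 16: (11.668,15.31) -> (6.99,0.009) [heading=73, draw]
    -- iteration 4/4 --
    RT 67: heading 73 -> 6
    RT 90: heading 6 -> 276
    BK 16: (6.99,0.009) -> (5.318,15.921) [heading=276, draw]
  ]
  -- iteration 4/4 --
  FD 7: (5.318,15.921) -> (6.05,8.959) [heading=276, draw]
  REPEAT 4 [
    -- iteration 1/4 --
    RT 67: heading 276 -> 209
    RT 90: heading 209 -> 119
    BK 16: (6.05,8.959) -> (13.806,-5.034) [heading=119, draw]
    -- iteration 2/4 --
    RT 67: heading 119 -> 52
    RT 90: heading 52 -> 322
    BK 16: (13.806,-5.034) -> (1.198,4.816) [heading=322, draw]
    -- iteration 3/4 --
    RT 67: heading 322 -> 255
    RT 90: heading 255 -> 165
    BK 16: (1.198,4.816) -> (16.653,0.675) [heading=165, draw]
    -- iteration 4/4 --
    RT 67: heading 165 -> 98
    RT 90: heading 98 -> 8
    BK 16: (16.653,0.675) -> (0.809,-1.552) [heading=8, draw]
  ]
]
Final: pos=(0.809,-1.552), heading=8, 20 segment(s) drawn

Segment lengths:
  seg 1: (0,0) -> (7,0), length = 7
  seg 2: (7,0) -> (21.728,6.252), length = 16
  seg 3: (21.728,6.252) -> (10.614,-5.258), length = 16
  seg 4: (10.614,-5.258) -> (16.347,9.68), length = 16
  seg 5: (16.347,9.68) -> (16.906,-6.311), length = 16
  seg 6: (16.906,-6.311) -> (16.662,0.685), length = 7
  seg 7: (16.662,0.685) -> (9.9,15.186), length = 16
  seg 8: (9.9,15.186) -> (21.79,4.48), length = 16
  seg 9: (21.79,4.48) -> (6.662,9.689), length = 16
  seg 10: (6.662,9.689) -> (22.623,10.805), length = 16
  seg 11: (22.623,10.805) -> (15.64,10.317), length = 7
  seg 12: (15.64,10.317) -> (1.384,3.053), length = 16
  seg 13: (1.384,3.053) -> (11.668,15.31), length = 16
  seg 14: (11.668,15.31) -> (6.99,0.009), length = 16
  seg 15: (6.99,0.009) -> (5.318,15.921), length = 16
  seg 16: (5.318,15.921) -> (6.05,8.959), length = 7
  seg 17: (6.05,8.959) -> (13.806,-5.034), length = 16
  seg 18: (13.806,-5.034) -> (1.198,4.816), length = 16
  seg 19: (1.198,4.816) -> (16.653,0.675), length = 16
  seg 20: (16.653,0.675) -> (0.809,-1.552), length = 16
Total = 284

Answer: 284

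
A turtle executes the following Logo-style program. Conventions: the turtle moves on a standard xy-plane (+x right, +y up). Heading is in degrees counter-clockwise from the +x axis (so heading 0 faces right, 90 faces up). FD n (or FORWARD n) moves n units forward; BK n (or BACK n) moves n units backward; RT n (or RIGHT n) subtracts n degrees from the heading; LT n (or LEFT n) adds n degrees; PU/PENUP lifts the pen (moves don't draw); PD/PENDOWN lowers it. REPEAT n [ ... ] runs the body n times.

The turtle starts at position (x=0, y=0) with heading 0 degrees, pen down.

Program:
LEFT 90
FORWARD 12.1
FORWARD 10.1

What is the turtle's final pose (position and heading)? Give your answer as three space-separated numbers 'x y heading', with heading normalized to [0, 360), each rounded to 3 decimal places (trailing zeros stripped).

Answer: 0 22.2 90

Derivation:
Executing turtle program step by step:
Start: pos=(0,0), heading=0, pen down
LT 90: heading 0 -> 90
FD 12.1: (0,0) -> (0,12.1) [heading=90, draw]
FD 10.1: (0,12.1) -> (0,22.2) [heading=90, draw]
Final: pos=(0,22.2), heading=90, 2 segment(s) drawn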